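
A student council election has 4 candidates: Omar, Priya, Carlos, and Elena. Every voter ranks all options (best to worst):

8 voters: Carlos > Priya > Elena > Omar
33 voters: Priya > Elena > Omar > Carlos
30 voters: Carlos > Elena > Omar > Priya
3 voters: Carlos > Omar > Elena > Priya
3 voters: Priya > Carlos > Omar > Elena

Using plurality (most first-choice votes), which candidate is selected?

Carlos

First-place votes: Omar 0, Priya 36, Carlos 41, Elena 0.
Carlos has the most first-place votes.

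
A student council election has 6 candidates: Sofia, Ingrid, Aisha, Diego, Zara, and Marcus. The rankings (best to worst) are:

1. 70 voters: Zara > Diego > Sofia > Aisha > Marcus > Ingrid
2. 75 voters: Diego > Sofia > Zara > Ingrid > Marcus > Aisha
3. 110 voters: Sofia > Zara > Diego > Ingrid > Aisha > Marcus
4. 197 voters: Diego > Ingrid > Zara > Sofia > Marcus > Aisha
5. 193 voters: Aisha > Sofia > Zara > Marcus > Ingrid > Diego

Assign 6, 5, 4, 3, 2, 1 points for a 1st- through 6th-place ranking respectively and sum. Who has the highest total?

Sofia: 70·4 + 75·5 + 110·6 + 197·3 + 193·5 = 2871
Ingrid: 70·1 + 75·3 + 110·3 + 197·5 + 193·2 = 1996
Aisha: 70·3 + 75·1 + 110·2 + 197·1 + 193·6 = 1860
Diego: 70·5 + 75·6 + 110·4 + 197·6 + 193·1 = 2615
Zara: 70·6 + 75·4 + 110·5 + 197·4 + 193·4 = 2830
Marcus: 70·2 + 75·2 + 110·1 + 197·2 + 193·3 = 1373
Sofia has the highest Borda score (2871).

Sofia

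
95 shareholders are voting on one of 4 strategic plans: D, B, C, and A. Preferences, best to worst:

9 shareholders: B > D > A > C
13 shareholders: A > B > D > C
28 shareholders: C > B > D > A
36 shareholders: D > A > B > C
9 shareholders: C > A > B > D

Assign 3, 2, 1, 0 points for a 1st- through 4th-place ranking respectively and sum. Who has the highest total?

D: 9·2 + 13·1 + 28·1 + 36·3 + 9·0 = 167
B: 9·3 + 13·2 + 28·2 + 36·1 + 9·1 = 154
C: 9·0 + 13·0 + 28·3 + 36·0 + 9·3 = 111
A: 9·1 + 13·3 + 28·0 + 36·2 + 9·2 = 138
D has the highest Borda score (167).

D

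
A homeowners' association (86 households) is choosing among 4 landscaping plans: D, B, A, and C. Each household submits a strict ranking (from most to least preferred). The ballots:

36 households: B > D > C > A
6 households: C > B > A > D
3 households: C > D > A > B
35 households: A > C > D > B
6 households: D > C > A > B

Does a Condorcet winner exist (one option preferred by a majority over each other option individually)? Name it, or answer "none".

C

C vs D: 44–42 for C.
C vs B: 50–36 for C.
C vs A: 51–35 for C.
C beats every other option head-to-head.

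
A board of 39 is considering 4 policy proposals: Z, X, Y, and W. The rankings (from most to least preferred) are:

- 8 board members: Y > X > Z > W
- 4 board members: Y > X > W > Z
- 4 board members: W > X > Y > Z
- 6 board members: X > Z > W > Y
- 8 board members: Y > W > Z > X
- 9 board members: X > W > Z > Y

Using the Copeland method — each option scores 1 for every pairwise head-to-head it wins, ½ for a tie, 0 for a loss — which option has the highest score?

Y

Z: loses to X, Y, and W → score 0.
X: beats Z and W; loses to Y → score 2.
Y: beats Z, X, and W → score 3.
W: beats Z; loses to X and Y → score 1.
Y has the best pairwise record.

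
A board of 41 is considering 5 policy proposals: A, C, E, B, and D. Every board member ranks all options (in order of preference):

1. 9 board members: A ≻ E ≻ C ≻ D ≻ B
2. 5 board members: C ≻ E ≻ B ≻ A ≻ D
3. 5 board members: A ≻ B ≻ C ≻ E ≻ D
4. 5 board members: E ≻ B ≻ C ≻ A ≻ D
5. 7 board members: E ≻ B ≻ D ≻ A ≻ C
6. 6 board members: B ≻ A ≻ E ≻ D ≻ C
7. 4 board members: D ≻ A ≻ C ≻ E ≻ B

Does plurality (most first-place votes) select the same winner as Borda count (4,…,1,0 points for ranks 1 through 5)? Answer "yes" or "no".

no

Plurality — first-place votes: A 14, C 5, E 12, B 6, D 4. Winner: A.
Borda — scores: A 103, C 66, E 111, B 85, D 45. Winner: E.
The two methods disagree.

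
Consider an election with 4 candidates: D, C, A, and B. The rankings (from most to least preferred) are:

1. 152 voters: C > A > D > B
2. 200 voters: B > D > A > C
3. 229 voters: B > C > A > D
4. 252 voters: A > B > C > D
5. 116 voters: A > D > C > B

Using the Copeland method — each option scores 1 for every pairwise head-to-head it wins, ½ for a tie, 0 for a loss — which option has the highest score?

A

D: loses to C, A, and B → score 0.
C: beats D; loses to A and B → score 1.
A: beats D, C, and B → score 3.
B: beats D and C; loses to A → score 2.
A has the best pairwise record.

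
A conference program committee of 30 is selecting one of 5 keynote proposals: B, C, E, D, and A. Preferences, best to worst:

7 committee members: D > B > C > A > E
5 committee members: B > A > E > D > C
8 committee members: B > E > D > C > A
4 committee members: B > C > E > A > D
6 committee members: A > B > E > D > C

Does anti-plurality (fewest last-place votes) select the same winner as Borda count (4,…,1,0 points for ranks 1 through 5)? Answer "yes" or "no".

yes

Anti-plurality — last-place votes: B 0, C 11, E 7, D 4, A 8. Winner: B.
Borda — scores: B 107, C 34, E 54, D 55, A 50. Winner: B.
The two methods agree.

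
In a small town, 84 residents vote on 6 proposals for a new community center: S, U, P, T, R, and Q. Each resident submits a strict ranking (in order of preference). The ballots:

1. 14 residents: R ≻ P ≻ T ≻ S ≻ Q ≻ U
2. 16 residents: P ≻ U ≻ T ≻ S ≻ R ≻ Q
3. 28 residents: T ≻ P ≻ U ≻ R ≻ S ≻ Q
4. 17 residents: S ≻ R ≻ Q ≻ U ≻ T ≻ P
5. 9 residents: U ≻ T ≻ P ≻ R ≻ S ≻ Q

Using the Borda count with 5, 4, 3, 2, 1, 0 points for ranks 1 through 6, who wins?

S: 14·2 + 16·2 + 28·1 + 17·5 + 9·1 = 182
U: 14·0 + 16·4 + 28·3 + 17·2 + 9·5 = 227
P: 14·4 + 16·5 + 28·4 + 17·0 + 9·3 = 275
T: 14·3 + 16·3 + 28·5 + 17·1 + 9·4 = 283
R: 14·5 + 16·1 + 28·2 + 17·4 + 9·2 = 228
Q: 14·1 + 16·0 + 28·0 + 17·3 + 9·0 = 65
T has the highest Borda score (283).

T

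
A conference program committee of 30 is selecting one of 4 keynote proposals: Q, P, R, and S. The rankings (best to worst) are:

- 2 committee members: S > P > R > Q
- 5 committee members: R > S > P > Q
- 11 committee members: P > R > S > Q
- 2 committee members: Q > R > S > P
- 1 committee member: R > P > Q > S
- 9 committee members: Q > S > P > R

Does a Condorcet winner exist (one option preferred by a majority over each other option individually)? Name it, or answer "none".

Checking pairwise contests:
P beats Q 19–11.
S beats P 18–12.
P beats R 22–8.
R beats S 19–11.
Every option loses at least one head-to-head, so there is no Condorcet winner.

none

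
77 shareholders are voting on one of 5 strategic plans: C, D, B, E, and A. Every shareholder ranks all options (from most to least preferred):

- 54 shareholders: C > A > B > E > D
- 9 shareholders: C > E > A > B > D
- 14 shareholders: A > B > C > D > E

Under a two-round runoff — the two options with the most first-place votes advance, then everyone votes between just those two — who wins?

C

Round 1 first-place votes: C 63, D 0, B 0, E 0, A 14.
C and A advance.
Runoff: C is preferred to A by 63 voters; A by 14.
C wins the runoff.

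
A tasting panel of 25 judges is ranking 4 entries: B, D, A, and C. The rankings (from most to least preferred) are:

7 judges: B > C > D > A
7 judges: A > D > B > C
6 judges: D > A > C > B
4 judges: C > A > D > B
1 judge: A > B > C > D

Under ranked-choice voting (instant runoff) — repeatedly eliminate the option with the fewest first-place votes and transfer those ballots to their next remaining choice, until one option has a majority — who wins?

A

Round 1: B 7, D 6, A 8, C 4. Eliminate C.
Round 2: B 7, D 6, A 12. Eliminate D.
Round 3: B 7, A 18. A has a majority.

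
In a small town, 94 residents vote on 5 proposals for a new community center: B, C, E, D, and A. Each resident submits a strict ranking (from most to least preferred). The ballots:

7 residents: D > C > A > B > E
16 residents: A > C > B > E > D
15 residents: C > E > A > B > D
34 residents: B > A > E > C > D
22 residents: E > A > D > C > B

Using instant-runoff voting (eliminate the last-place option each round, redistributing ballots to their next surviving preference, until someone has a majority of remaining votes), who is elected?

Round 1: B 34, C 15, E 22, D 7, A 16. Eliminate D.
Round 2: B 34, C 22, E 22, A 16. Eliminate A.
Round 3: B 34, C 38, E 22. Eliminate E.
Round 4: B 34, C 60. C has a majority.

C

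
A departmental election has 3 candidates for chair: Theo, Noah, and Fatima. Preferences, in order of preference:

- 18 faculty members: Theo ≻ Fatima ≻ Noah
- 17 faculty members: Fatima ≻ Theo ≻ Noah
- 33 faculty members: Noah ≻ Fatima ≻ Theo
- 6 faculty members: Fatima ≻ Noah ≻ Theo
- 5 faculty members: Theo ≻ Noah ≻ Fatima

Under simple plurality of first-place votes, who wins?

Noah

First-place votes: Theo 23, Noah 33, Fatima 23.
Noah has the most first-place votes.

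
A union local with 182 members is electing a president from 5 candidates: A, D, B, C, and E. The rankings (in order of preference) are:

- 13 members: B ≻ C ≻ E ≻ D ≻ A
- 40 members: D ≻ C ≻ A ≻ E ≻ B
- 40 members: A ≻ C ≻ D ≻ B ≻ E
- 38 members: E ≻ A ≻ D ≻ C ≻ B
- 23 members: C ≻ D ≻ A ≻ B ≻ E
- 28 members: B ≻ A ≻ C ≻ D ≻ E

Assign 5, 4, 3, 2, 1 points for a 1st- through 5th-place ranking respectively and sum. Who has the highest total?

A: 13·1 + 40·3 + 40·5 + 38·4 + 23·3 + 28·4 = 666
D: 13·2 + 40·5 + 40·3 + 38·3 + 23·4 + 28·2 = 608
B: 13·5 + 40·1 + 40·2 + 38·1 + 23·2 + 28·5 = 409
C: 13·4 + 40·4 + 40·4 + 38·2 + 23·5 + 28·3 = 647
E: 13·3 + 40·2 + 40·1 + 38·5 + 23·1 + 28·1 = 400
A has the highest Borda score (666).

A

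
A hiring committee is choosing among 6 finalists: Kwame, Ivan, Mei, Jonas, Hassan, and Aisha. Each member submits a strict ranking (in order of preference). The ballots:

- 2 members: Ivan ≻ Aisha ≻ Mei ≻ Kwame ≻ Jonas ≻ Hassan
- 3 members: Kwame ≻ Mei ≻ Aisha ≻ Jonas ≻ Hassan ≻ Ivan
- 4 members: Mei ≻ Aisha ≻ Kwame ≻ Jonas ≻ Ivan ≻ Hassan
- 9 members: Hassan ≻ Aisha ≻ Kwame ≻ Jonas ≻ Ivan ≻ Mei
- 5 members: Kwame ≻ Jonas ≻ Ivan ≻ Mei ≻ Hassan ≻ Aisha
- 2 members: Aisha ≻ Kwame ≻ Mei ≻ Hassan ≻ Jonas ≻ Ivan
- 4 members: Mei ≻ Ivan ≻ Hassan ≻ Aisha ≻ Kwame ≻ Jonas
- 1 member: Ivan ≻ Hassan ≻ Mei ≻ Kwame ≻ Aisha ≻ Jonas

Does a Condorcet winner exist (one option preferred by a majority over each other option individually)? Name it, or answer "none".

none

Checking pairwise contests:
Aisha beats Kwame 21–9.
Kwame beats Ivan 23–7.
Kwame beats Mei 19–11.
Kwame beats Jonas 30–0.
Kwame beats Hassan 16–14.
Mei beats Aisha 17–13.
Every option loses at least one head-to-head, so there is no Condorcet winner.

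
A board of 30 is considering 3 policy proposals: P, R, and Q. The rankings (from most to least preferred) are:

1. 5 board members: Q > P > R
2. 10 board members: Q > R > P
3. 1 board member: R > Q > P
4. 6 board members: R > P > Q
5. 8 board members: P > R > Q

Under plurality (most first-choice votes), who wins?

Q

First-place votes: P 8, R 7, Q 15.
Q has the most first-place votes.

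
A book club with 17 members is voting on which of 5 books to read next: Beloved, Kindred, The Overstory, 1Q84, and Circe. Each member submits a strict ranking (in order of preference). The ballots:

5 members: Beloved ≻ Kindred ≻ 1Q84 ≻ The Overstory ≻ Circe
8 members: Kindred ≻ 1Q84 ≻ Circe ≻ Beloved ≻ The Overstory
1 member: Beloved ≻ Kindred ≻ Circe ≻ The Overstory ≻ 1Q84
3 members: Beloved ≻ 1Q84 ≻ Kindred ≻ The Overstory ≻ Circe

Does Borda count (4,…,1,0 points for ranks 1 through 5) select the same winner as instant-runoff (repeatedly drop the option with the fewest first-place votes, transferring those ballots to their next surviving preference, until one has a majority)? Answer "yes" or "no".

Borda — scores: Beloved 44, Kindred 56, The Overstory 9, 1Q84 43, Circe 18. Winner: Kindred.
Instant-runoff — R1 Beloved 9, Kindred 8, The Overstory 0, 1Q84 0, Circe 0 (Beloved winner). Winner: Beloved.
The two methods disagree.

no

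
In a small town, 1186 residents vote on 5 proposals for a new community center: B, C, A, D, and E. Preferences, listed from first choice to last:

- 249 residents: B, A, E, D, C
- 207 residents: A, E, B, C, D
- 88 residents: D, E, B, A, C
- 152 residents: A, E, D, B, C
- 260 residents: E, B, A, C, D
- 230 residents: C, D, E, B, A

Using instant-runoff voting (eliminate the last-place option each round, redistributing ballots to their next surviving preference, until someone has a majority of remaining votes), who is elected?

A

Round 1: B 249, C 230, A 359, D 88, E 260. Eliminate D.
Round 2: B 249, C 230, A 359, E 348. Eliminate C.
Round 3: B 249, A 359, E 578. Eliminate B.
Round 4: A 608, E 578. A has a majority.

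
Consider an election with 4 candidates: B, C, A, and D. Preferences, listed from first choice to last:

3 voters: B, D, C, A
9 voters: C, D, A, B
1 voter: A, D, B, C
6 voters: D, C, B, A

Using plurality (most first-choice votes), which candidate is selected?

First-place votes: B 3, C 9, A 1, D 6.
C has the most first-place votes.

C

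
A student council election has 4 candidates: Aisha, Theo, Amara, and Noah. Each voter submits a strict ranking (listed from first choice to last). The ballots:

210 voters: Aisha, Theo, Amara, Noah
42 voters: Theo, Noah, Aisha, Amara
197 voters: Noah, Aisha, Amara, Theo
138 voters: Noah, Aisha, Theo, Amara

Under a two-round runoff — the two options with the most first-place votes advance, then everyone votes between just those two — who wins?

Noah

Round 1 first-place votes: Aisha 210, Theo 42, Amara 0, Noah 335.
Noah and Aisha advance.
Runoff: Noah is preferred to Aisha by 377 voters; Aisha by 210.
Noah wins the runoff.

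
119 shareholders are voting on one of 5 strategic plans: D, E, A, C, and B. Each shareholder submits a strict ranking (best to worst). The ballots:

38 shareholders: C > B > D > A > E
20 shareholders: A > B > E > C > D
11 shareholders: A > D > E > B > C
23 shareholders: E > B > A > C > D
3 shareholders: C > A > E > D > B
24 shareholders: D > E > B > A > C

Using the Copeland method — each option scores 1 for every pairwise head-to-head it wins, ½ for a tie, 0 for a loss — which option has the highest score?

B

D: beats E and A; loses to C and B → score 2.
E: beats C and B; loses to D and A → score 2.
A: beats E and C; loses to D and B → score 2.
C: beats D; loses to E, A, and B → score 1.
B: beats D, A, and C; loses to E → score 3.
B has the best pairwise record.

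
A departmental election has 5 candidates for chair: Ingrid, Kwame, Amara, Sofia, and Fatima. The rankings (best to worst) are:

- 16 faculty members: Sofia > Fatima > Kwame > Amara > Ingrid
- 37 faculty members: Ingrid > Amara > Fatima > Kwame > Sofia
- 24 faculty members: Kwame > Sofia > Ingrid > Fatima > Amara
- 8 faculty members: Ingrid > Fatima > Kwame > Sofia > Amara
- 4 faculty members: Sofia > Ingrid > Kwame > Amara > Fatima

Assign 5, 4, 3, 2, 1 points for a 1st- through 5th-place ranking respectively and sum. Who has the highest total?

Ingrid: 16·1 + 37·5 + 24·3 + 8·5 + 4·4 = 329
Kwame: 16·3 + 37·2 + 24·5 + 8·3 + 4·3 = 278
Amara: 16·2 + 37·4 + 24·1 + 8·1 + 4·2 = 220
Sofia: 16·5 + 37·1 + 24·4 + 8·2 + 4·5 = 249
Fatima: 16·4 + 37·3 + 24·2 + 8·4 + 4·1 = 259
Ingrid has the highest Borda score (329).

Ingrid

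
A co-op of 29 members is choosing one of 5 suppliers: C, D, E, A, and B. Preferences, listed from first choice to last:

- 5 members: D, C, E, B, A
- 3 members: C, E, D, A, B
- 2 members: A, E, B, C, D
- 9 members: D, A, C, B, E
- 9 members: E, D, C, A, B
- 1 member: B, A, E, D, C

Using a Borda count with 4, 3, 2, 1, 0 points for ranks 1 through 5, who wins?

C: 5·3 + 3·4 + 2·1 + 9·2 + 9·2 + 1·0 = 65
D: 5·4 + 3·2 + 2·0 + 9·4 + 9·3 + 1·1 = 90
E: 5·2 + 3·3 + 2·3 + 9·0 + 9·4 + 1·2 = 63
A: 5·0 + 3·1 + 2·4 + 9·3 + 9·1 + 1·3 = 50
B: 5·1 + 3·0 + 2·2 + 9·1 + 9·0 + 1·4 = 22
D has the highest Borda score (90).

D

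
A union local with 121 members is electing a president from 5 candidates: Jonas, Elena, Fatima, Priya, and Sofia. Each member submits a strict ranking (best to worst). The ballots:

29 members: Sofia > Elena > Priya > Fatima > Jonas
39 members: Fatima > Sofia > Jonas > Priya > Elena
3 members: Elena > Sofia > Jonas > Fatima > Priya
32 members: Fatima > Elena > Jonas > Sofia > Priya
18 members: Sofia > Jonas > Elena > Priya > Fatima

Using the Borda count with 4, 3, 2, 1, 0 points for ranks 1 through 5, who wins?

Jonas: 29·0 + 39·2 + 3·2 + 32·2 + 18·3 = 202
Elena: 29·3 + 39·0 + 3·4 + 32·3 + 18·2 = 231
Fatima: 29·1 + 39·4 + 3·1 + 32·4 + 18·0 = 316
Priya: 29·2 + 39·1 + 3·0 + 32·0 + 18·1 = 115
Sofia: 29·4 + 39·3 + 3·3 + 32·1 + 18·4 = 346
Sofia has the highest Borda score (346).

Sofia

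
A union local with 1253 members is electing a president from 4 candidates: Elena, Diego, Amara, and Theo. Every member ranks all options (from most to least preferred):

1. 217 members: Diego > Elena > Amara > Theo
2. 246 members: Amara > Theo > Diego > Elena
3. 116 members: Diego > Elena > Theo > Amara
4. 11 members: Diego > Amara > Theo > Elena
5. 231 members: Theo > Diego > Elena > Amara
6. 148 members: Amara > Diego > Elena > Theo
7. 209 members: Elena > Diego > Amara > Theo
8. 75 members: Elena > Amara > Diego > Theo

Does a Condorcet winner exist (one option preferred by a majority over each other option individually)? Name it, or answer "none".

Diego

Diego vs Elena: 969–284 for Diego.
Diego vs Amara: 784–469 for Diego.
Diego vs Theo: 776–477 for Diego.
Diego beats every other option head-to-head.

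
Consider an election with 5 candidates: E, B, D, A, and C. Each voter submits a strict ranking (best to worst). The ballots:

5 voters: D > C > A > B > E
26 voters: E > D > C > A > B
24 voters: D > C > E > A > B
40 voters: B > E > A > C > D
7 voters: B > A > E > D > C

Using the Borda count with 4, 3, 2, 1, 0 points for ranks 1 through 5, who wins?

E

E: 5·0 + 26·4 + 24·2 + 40·3 + 7·2 = 286
B: 5·1 + 26·0 + 24·0 + 40·4 + 7·4 = 193
D: 5·4 + 26·3 + 24·4 + 40·0 + 7·1 = 201
A: 5·2 + 26·1 + 24·1 + 40·2 + 7·3 = 161
C: 5·3 + 26·2 + 24·3 + 40·1 + 7·0 = 179
E has the highest Borda score (286).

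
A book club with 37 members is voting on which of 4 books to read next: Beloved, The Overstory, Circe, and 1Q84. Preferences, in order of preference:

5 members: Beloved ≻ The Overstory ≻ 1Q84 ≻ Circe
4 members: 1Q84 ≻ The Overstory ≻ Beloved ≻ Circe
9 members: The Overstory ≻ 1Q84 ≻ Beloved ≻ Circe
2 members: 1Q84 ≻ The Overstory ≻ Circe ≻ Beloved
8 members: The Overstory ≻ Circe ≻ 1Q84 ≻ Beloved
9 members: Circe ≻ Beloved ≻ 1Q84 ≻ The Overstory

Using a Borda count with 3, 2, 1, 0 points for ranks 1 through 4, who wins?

The Overstory

Beloved: 5·3 + 4·1 + 9·1 + 2·0 + 8·0 + 9·2 = 46
The Overstory: 5·2 + 4·2 + 9·3 + 2·2 + 8·3 + 9·0 = 73
Circe: 5·0 + 4·0 + 9·0 + 2·1 + 8·2 + 9·3 = 45
1Q84: 5·1 + 4·3 + 9·2 + 2·3 + 8·1 + 9·1 = 58
The Overstory has the highest Borda score (73).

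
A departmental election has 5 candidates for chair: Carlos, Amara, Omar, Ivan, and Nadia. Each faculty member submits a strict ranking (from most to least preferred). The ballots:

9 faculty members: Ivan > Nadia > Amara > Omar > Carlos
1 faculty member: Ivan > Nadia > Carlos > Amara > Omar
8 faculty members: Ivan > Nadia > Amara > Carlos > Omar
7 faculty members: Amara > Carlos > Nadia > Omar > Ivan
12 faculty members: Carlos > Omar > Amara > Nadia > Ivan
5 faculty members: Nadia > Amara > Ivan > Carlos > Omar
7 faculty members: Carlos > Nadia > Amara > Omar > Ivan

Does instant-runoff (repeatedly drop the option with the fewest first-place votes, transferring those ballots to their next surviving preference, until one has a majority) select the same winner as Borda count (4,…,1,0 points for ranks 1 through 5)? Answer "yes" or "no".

Instant-runoff — R1 Carlos 19, Amara 7, Omar 0, Ivan 18, Nadia 5 (Omar out); R2 Carlos 19, Amara 7, Ivan 18, Nadia 5 (Nadia out); R3 Carlos 19, Amara 12, Ivan 18 (Amara out); R4 Carlos 26, Ivan 23 (Carlos winner). Winner: Carlos.
Borda — scores: Carlos 112, Amara 116, Omar 59, Ivan 82, Nadia 121. Winner: Nadia.
The two methods disagree.

no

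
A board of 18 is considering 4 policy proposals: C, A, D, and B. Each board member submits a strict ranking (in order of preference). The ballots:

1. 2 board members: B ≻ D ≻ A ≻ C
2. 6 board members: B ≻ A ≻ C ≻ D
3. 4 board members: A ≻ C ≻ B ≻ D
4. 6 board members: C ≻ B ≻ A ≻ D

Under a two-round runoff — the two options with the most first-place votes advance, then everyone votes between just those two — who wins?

Round 1 first-place votes: C 6, A 4, D 0, B 8.
B and C advance.
Runoff: B is preferred to C by 8 voters; C by 10.
C wins the runoff.

C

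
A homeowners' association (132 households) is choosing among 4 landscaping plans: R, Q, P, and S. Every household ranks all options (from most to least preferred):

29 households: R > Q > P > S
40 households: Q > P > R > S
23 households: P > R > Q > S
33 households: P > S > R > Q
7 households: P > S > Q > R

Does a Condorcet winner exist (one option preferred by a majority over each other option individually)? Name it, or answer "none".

Checking pairwise contests:
P beats R 103–29.
R beats Q 85–47.
Q beats P 69–63.
R beats S 92–40.
Every option loses at least one head-to-head, so there is no Condorcet winner.

none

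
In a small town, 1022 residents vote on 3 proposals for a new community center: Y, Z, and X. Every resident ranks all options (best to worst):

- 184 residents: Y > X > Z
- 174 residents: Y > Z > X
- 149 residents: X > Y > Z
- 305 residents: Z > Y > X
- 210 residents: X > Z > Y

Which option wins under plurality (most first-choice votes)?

X

First-place votes: Y 358, Z 305, X 359.
X has the most first-place votes.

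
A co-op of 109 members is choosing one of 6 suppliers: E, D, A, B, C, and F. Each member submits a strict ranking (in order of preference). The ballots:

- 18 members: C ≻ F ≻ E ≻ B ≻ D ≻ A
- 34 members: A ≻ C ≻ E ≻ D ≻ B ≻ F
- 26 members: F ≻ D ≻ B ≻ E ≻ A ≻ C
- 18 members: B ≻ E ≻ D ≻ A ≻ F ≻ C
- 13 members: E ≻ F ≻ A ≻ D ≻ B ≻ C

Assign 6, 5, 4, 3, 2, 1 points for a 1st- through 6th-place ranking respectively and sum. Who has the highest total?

E: 18·4 + 34·4 + 26·3 + 18·5 + 13·6 = 454
D: 18·2 + 34·3 + 26·5 + 18·4 + 13·3 = 379
A: 18·1 + 34·6 + 26·2 + 18·3 + 13·4 = 380
B: 18·3 + 34·2 + 26·4 + 18·6 + 13·2 = 360
C: 18·6 + 34·5 + 26·1 + 18·1 + 13·1 = 335
F: 18·5 + 34·1 + 26·6 + 18·2 + 13·5 = 381
E has the highest Borda score (454).

E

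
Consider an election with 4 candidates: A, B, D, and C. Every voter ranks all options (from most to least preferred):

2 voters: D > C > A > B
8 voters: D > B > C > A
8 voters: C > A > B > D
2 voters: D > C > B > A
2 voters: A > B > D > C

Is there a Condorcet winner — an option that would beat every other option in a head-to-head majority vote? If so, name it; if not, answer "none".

D

D vs A: 12–10 for D.
D vs B: 12–10 for D.
D vs C: 14–8 for D.
D beats every other option head-to-head.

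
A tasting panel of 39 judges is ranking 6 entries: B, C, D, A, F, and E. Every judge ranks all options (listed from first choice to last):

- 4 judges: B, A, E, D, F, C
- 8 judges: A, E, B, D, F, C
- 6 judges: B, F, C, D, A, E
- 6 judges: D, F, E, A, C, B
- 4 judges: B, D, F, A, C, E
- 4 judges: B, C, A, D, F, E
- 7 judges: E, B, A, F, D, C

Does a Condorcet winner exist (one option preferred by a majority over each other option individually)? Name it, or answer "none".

Checking pairwise contests:
E beats B 21–18.
B beats C 33–6.
B beats D 33–6.
B beats A 25–14.
B beats F 33–6.
D beats E 20–19.
Every option loses at least one head-to-head, so there is no Condorcet winner.

none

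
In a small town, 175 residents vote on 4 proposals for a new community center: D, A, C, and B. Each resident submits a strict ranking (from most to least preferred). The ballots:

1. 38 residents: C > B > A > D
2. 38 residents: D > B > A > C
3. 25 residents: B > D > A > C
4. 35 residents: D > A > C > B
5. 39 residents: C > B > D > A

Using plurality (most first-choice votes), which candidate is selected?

C

First-place votes: D 73, A 0, C 77, B 25.
C has the most first-place votes.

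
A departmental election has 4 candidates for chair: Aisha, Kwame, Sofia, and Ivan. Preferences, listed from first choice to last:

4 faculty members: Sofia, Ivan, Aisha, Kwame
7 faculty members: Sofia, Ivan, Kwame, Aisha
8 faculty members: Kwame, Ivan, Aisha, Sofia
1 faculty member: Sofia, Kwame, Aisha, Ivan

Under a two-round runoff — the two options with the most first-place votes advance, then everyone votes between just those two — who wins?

Round 1 first-place votes: Aisha 0, Kwame 8, Sofia 12, Ivan 0.
Sofia and Kwame advance.
Runoff: Sofia is preferred to Kwame by 12 voters; Kwame by 8.
Sofia wins the runoff.

Sofia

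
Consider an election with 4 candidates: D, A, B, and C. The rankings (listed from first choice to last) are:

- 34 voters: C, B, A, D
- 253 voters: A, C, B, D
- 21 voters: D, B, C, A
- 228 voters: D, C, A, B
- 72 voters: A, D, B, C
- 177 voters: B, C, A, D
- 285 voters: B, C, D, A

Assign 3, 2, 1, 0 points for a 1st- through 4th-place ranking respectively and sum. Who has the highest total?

D: 34·0 + 253·0 + 21·3 + 228·3 + 72·2 + 177·0 + 285·1 = 1176
A: 34·1 + 253·3 + 21·0 + 228·1 + 72·3 + 177·1 + 285·0 = 1414
B: 34·2 + 253·1 + 21·2 + 228·0 + 72·1 + 177·3 + 285·3 = 1821
C: 34·3 + 253·2 + 21·1 + 228·2 + 72·0 + 177·2 + 285·2 = 2009
C has the highest Borda score (2009).

C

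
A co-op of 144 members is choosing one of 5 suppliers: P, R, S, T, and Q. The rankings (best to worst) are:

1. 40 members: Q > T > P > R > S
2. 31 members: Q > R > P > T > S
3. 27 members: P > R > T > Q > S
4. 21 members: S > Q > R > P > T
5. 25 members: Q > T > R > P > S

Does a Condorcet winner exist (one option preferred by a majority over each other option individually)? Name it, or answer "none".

Q

Q vs P: 117–27 for Q.
Q vs R: 117–27 for Q.
Q vs S: 123–21 for Q.
Q vs T: 117–27 for Q.
Q beats every other option head-to-head.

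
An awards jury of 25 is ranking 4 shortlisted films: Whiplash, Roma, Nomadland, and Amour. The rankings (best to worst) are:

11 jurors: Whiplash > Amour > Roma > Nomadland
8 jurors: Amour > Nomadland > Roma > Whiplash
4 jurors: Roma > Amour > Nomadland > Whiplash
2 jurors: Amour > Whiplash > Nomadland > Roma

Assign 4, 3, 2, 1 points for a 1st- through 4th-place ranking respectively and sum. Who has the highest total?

Amour

Whiplash: 11·4 + 8·1 + 4·1 + 2·3 = 62
Roma: 11·2 + 8·2 + 4·4 + 2·1 = 56
Nomadland: 11·1 + 8·3 + 4·2 + 2·2 = 47
Amour: 11·3 + 8·4 + 4·3 + 2·4 = 85
Amour has the highest Borda score (85).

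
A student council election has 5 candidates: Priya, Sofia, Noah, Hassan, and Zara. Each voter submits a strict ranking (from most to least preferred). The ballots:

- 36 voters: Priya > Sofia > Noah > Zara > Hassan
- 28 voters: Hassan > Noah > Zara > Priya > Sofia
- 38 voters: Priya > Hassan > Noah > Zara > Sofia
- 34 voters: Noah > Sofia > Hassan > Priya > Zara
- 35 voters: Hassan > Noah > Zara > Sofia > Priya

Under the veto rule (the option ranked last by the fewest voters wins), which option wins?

Noah

Last-place votes: Priya 35, Sofia 66, Noah 0, Hassan 36, Zara 34.
Noah is ranked last by the fewest voters, so Noah wins.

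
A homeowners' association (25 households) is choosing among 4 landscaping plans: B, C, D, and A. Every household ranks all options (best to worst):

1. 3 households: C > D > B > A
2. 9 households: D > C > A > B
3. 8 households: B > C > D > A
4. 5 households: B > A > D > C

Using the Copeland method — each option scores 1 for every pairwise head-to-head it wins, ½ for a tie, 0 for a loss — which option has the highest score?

B: beats C, D, and A → score 3.
C: beats A; loses to B and D → score 1.
D: beats C and A; loses to B → score 2.
A: loses to B, C, and D → score 0.
B has the best pairwise record.

B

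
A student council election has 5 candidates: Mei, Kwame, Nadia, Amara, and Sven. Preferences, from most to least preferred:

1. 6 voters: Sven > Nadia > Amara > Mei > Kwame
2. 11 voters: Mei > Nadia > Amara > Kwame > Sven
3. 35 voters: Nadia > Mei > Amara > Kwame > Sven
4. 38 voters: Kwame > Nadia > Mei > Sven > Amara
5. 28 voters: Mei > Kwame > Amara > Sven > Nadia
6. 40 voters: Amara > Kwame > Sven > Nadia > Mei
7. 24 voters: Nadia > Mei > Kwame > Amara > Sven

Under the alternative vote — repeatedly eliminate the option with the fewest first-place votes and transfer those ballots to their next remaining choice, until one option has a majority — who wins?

Round 1: Mei 39, Kwame 38, Nadia 59, Amara 40, Sven 6. Eliminate Sven.
Round 2: Mei 39, Kwame 38, Nadia 65, Amara 40. Eliminate Kwame.
Round 3: Mei 39, Nadia 103, Amara 40. Nadia has a majority.

Nadia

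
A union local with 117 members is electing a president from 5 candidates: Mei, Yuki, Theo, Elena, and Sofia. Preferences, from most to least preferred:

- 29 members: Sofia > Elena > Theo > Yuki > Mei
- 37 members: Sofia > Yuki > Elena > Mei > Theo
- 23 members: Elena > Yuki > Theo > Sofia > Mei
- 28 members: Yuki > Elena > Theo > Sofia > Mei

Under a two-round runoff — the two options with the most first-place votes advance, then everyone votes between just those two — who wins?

Sofia

Round 1 first-place votes: Mei 0, Yuki 28, Theo 0, Elena 23, Sofia 66.
Sofia and Yuki advance.
Runoff: Sofia is preferred to Yuki by 66 voters; Yuki by 51.
Sofia wins the runoff.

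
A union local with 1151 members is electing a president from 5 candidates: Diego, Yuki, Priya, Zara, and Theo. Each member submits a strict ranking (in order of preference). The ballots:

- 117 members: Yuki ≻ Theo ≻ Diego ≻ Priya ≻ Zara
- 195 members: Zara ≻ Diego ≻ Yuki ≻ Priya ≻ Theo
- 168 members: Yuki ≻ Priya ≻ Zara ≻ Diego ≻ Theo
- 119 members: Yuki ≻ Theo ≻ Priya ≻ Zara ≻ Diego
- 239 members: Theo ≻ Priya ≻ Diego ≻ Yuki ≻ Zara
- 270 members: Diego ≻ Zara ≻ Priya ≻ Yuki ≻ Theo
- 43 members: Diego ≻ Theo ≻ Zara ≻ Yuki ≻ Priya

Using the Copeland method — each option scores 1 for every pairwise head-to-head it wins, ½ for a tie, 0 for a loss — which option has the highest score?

Diego: beats Yuki, Priya, Zara, and Theo → score 4.
Yuki: beats Priya, Zara, and Theo; loses to Diego → score 3.
Priya: beats Zara and Theo; loses to Diego and Yuki → score 2.
Zara: beats Theo; loses to Diego, Yuki, and Priya → score 1.
Theo: loses to Diego, Yuki, Priya, and Zara → score 0.
Diego has the best pairwise record.

Diego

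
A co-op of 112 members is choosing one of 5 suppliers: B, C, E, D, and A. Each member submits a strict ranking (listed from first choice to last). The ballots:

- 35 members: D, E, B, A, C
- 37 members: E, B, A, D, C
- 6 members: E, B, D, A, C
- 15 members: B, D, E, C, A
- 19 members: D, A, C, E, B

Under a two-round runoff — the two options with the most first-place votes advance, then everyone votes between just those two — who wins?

D

Round 1 first-place votes: B 15, C 0, E 43, D 54, A 0.
D and E advance.
Runoff: D is preferred to E by 69 voters; E by 43.
D wins the runoff.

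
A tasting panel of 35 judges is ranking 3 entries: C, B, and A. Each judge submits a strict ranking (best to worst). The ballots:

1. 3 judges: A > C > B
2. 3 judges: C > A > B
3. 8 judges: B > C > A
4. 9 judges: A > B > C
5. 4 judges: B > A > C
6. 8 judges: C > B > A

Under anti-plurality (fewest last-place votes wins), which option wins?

Last-place votes: C 13, B 6, A 16.
B is ranked last by the fewest voters, so B wins.

B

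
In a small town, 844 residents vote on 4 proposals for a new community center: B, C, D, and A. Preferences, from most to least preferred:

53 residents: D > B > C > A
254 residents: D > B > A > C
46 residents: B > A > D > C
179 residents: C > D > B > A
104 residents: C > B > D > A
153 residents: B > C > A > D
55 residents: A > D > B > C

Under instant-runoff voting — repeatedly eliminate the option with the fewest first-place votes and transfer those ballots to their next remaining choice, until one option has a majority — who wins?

Round 1: B 199, C 283, D 307, A 55. Eliminate A.
Round 2: B 199, C 283, D 362. Eliminate B.
Round 3: C 436, D 408. C has a majority.

C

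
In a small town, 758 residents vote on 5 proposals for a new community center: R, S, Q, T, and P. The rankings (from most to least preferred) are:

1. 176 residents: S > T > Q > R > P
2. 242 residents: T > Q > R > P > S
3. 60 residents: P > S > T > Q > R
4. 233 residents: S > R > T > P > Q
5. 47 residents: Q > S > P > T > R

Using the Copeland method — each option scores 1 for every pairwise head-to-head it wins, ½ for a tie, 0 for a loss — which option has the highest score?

S

R: beats P; loses to S, Q, and T → score 1.
S: beats R, Q, T, and P → score 4.
Q: beats R and P; loses to S and T → score 2.
T: beats R, Q, and P; loses to S → score 3.
P: loses to R, S, Q, and T → score 0.
S has the best pairwise record.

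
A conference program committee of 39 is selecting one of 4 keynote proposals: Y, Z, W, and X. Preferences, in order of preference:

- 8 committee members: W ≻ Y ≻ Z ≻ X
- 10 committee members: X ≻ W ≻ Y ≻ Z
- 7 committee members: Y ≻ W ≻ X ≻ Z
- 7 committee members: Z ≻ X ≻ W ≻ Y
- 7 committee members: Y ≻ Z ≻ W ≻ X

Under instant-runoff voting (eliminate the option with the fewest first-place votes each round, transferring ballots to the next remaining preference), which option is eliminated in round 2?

Round 1: Y 14, Z 7, W 8, X 10. Eliminate Z.
Round 2: Y 14, W 8, X 17. Eliminate W.

W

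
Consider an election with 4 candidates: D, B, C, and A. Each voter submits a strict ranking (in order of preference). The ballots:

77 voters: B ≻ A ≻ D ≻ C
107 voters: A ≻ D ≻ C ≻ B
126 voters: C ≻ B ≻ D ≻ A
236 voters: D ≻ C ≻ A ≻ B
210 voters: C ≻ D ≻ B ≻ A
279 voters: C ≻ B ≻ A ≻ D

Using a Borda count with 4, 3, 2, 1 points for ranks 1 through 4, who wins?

C

D: 77·2 + 107·3 + 126·2 + 236·4 + 210·3 + 279·1 = 2580
B: 77·4 + 107·1 + 126·3 + 236·1 + 210·2 + 279·3 = 2286
C: 77·1 + 107·2 + 126·4 + 236·3 + 210·4 + 279·4 = 3459
A: 77·3 + 107·4 + 126·1 + 236·2 + 210·1 + 279·2 = 2025
C has the highest Borda score (3459).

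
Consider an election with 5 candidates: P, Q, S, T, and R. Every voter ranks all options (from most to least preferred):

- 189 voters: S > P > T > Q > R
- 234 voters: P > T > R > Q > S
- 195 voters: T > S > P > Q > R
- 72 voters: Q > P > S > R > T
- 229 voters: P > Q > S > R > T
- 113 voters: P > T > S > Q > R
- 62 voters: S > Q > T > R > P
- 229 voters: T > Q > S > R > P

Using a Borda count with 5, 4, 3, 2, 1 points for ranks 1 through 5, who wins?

P: 189·4 + 234·5 + 195·3 + 72·4 + 229·5 + 113·5 + 62·1 + 229·1 = 4800
Q: 189·2 + 234·2 + 195·2 + 72·5 + 229·4 + 113·2 + 62·4 + 229·4 = 3902
S: 189·5 + 234·1 + 195·4 + 72·3 + 229·3 + 113·3 + 62·5 + 229·3 = 4198
T: 189·3 + 234·4 + 195·5 + 72·1 + 229·1 + 113·4 + 62·3 + 229·5 = 4562
R: 189·1 + 234·3 + 195·1 + 72·2 + 229·2 + 113·1 + 62·2 + 229·2 = 2383
P has the highest Borda score (4800).

P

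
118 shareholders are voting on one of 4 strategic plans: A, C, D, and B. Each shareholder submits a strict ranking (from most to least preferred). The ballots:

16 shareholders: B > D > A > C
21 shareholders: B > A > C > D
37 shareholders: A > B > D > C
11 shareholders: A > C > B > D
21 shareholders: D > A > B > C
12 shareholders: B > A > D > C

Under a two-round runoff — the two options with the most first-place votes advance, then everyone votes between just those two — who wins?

A

Round 1 first-place votes: A 48, C 0, D 21, B 49.
B and A advance.
Runoff: B is preferred to A by 49 voters; A by 69.
A wins the runoff.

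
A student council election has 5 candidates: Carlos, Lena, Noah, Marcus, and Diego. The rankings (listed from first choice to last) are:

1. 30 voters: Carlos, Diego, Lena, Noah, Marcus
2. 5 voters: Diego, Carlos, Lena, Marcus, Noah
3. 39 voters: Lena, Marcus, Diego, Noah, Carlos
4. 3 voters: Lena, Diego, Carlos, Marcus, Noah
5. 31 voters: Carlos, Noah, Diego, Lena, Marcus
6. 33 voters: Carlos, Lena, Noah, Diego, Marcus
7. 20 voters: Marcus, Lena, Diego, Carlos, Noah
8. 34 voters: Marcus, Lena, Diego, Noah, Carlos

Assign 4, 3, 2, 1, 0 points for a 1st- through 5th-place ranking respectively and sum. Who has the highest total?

Carlos: 30·4 + 5·3 + 39·0 + 3·2 + 31·4 + 33·4 + 20·1 + 34·0 = 417
Lena: 30·2 + 5·2 + 39·4 + 3·4 + 31·1 + 33·3 + 20·3 + 34·3 = 530
Noah: 30·1 + 5·0 + 39·1 + 3·0 + 31·3 + 33·2 + 20·0 + 34·1 = 262
Marcus: 30·0 + 5·1 + 39·3 + 3·1 + 31·0 + 33·0 + 20·4 + 34·4 = 341
Diego: 30·3 + 5·4 + 39·2 + 3·3 + 31·2 + 33·1 + 20·2 + 34·2 = 400
Lena has the highest Borda score (530).

Lena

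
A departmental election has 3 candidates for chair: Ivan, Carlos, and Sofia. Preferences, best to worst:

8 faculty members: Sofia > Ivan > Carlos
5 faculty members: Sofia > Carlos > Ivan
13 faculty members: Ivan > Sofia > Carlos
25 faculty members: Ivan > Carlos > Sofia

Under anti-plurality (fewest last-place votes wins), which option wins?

Last-place votes: Ivan 5, Carlos 21, Sofia 25.
Ivan is ranked last by the fewest voters, so Ivan wins.

Ivan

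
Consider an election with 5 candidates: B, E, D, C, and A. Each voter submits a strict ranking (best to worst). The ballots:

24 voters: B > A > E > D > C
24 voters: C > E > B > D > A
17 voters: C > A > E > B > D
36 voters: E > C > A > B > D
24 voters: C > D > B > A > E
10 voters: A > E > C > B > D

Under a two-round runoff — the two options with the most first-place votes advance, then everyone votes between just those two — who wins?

E

Round 1 first-place votes: B 24, E 36, D 0, C 65, A 10.
C and E advance.
Runoff: C is preferred to E by 65 voters; E by 70.
E wins the runoff.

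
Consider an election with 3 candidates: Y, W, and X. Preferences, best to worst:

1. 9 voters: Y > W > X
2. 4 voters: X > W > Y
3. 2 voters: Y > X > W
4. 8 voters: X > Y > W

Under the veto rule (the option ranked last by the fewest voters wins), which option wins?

Y

Last-place votes: Y 4, W 10, X 9.
Y is ranked last by the fewest voters, so Y wins.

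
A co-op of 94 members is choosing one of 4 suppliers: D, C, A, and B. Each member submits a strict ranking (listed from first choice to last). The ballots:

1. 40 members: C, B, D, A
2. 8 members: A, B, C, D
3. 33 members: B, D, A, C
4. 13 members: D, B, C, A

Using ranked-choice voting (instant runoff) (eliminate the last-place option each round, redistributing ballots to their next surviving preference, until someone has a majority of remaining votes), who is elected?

B

Round 1: D 13, C 40, A 8, B 33. Eliminate A.
Round 2: D 13, C 40, B 41. Eliminate D.
Round 3: C 40, B 54. B has a majority.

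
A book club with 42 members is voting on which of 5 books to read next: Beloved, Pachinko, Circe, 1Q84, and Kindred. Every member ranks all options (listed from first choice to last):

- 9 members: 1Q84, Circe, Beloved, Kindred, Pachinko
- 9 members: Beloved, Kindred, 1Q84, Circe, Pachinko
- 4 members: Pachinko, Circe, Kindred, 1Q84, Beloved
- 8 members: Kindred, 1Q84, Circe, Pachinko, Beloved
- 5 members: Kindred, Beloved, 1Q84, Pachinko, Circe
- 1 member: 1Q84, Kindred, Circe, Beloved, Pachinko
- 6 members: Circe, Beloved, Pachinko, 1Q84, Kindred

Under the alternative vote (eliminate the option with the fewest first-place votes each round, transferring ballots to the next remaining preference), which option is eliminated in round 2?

Round 1: Beloved 9, Pachinko 4, Circe 6, 1Q84 10, Kindred 13. Eliminate Pachinko.
Round 2: Beloved 9, Circe 10, 1Q84 10, Kindred 13. Eliminate Beloved.

Beloved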